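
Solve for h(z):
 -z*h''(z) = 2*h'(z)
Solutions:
 h(z) = C1 + C2/z


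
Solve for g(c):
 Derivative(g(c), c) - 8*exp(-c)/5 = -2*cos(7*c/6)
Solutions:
 g(c) = C1 - 12*sin(7*c/6)/7 - 8*exp(-c)/5


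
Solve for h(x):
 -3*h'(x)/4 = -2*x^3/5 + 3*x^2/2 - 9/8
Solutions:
 h(x) = C1 + 2*x^4/15 - 2*x^3/3 + 3*x/2


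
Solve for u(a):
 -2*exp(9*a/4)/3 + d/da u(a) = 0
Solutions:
 u(a) = C1 + 8*exp(9*a/4)/27


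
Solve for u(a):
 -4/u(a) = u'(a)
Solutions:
 u(a) = -sqrt(C1 - 8*a)
 u(a) = sqrt(C1 - 8*a)


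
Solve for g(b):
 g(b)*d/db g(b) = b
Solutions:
 g(b) = -sqrt(C1 + b^2)
 g(b) = sqrt(C1 + b^2)


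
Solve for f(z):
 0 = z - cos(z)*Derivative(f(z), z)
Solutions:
 f(z) = C1 + Integral(z/cos(z), z)


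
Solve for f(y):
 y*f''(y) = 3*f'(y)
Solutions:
 f(y) = C1 + C2*y^4


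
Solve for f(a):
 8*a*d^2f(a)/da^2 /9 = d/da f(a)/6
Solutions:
 f(a) = C1 + C2*a^(19/16)


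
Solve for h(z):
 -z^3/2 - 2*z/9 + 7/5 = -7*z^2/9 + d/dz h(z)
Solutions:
 h(z) = C1 - z^4/8 + 7*z^3/27 - z^2/9 + 7*z/5


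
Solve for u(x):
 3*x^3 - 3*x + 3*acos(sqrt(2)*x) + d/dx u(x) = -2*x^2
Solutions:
 u(x) = C1 - 3*x^4/4 - 2*x^3/3 + 3*x^2/2 - 3*x*acos(sqrt(2)*x) + 3*sqrt(2)*sqrt(1 - 2*x^2)/2


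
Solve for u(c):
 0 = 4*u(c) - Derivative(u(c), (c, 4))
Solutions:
 u(c) = C1*exp(-sqrt(2)*c) + C2*exp(sqrt(2)*c) + C3*sin(sqrt(2)*c) + C4*cos(sqrt(2)*c)


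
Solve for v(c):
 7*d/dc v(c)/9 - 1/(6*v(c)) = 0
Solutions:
 v(c) = -sqrt(C1 + 21*c)/7
 v(c) = sqrt(C1 + 21*c)/7


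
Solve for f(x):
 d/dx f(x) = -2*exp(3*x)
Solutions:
 f(x) = C1 - 2*exp(3*x)/3


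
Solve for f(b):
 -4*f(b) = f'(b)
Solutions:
 f(b) = C1*exp(-4*b)


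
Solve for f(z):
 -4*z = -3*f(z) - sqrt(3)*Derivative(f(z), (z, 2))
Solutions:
 f(z) = C1*sin(3^(1/4)*z) + C2*cos(3^(1/4)*z) + 4*z/3


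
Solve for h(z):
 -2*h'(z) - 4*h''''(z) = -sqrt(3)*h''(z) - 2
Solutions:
 h(z) = C1 + C2*exp(z*(3^(5/6)/(sqrt(36 - sqrt(3)) + 6)^(1/3) + 3^(2/3)*(sqrt(36 - sqrt(3)) + 6)^(1/3))/12)*sin(z*(-3^(1/6)*(sqrt(36 - sqrt(3)) + 6)^(1/3) + 3^(1/3)/(sqrt(36 - sqrt(3)) + 6)^(1/3))/4) + C3*exp(z*(3^(5/6)/(sqrt(36 - sqrt(3)) + 6)^(1/3) + 3^(2/3)*(sqrt(36 - sqrt(3)) + 6)^(1/3))/12)*cos(z*(-3^(1/6)*(sqrt(36 - sqrt(3)) + 6)^(1/3) + 3^(1/3)/(sqrt(36 - sqrt(3)) + 6)^(1/3))/4) + C4*exp(-z*(3^(5/6)/(sqrt(36 - sqrt(3)) + 6)^(1/3) + 3^(2/3)*(sqrt(36 - sqrt(3)) + 6)^(1/3))/6) + z


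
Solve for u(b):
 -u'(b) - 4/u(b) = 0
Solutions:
 u(b) = -sqrt(C1 - 8*b)
 u(b) = sqrt(C1 - 8*b)


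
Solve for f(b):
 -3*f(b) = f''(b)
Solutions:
 f(b) = C1*sin(sqrt(3)*b) + C2*cos(sqrt(3)*b)


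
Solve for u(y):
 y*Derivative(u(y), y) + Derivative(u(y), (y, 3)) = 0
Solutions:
 u(y) = C1 + Integral(C2*airyai(-y) + C3*airybi(-y), y)


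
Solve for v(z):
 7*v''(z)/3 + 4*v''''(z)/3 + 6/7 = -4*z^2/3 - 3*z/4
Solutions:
 v(z) = C1 + C2*z + C3*sin(sqrt(7)*z/2) + C4*cos(sqrt(7)*z/2) - z^4/21 - 3*z^3/56 + z^2/7


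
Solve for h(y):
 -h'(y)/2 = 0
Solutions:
 h(y) = C1


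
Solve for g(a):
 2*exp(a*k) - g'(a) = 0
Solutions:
 g(a) = C1 + 2*exp(a*k)/k


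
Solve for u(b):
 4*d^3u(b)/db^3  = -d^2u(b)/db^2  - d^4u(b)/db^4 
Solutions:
 u(b) = C1 + C2*b + C3*exp(b*(-2 + sqrt(3))) + C4*exp(-b*(sqrt(3) + 2))


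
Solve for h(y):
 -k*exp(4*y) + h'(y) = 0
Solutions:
 h(y) = C1 + k*exp(4*y)/4


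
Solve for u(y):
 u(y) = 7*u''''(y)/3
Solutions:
 u(y) = C1*exp(-3^(1/4)*7^(3/4)*y/7) + C2*exp(3^(1/4)*7^(3/4)*y/7) + C3*sin(3^(1/4)*7^(3/4)*y/7) + C4*cos(3^(1/4)*7^(3/4)*y/7)


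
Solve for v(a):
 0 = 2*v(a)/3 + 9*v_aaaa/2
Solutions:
 v(a) = (C1*sin(3^(1/4)*a/3) + C2*cos(3^(1/4)*a/3))*exp(-3^(1/4)*a/3) + (C3*sin(3^(1/4)*a/3) + C4*cos(3^(1/4)*a/3))*exp(3^(1/4)*a/3)


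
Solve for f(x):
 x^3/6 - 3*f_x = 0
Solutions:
 f(x) = C1 + x^4/72


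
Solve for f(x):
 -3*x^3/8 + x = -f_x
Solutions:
 f(x) = C1 + 3*x^4/32 - x^2/2


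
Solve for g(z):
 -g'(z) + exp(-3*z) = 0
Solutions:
 g(z) = C1 - exp(-3*z)/3


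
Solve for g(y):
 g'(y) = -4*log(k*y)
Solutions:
 g(y) = C1 - 4*y*log(k*y) + 4*y


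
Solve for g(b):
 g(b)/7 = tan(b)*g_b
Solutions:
 g(b) = C1*sin(b)^(1/7)


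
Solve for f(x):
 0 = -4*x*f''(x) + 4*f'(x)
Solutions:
 f(x) = C1 + C2*x^2


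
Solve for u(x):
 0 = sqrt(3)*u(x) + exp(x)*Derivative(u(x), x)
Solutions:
 u(x) = C1*exp(sqrt(3)*exp(-x))


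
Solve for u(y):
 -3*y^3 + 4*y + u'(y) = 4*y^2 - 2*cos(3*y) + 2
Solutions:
 u(y) = C1 + 3*y^4/4 + 4*y^3/3 - 2*y^2 + 2*y - 2*sin(3*y)/3


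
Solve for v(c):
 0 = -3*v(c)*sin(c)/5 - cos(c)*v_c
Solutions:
 v(c) = C1*cos(c)^(3/5)


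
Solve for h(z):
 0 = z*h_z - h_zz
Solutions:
 h(z) = C1 + C2*erfi(sqrt(2)*z/2)


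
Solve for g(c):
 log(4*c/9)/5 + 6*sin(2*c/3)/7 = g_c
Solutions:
 g(c) = C1 + c*log(c)/5 - 2*c*log(3)/5 - c/5 + 2*c*log(2)/5 - 9*cos(2*c/3)/7


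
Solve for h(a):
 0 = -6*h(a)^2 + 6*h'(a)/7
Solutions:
 h(a) = -1/(C1 + 7*a)


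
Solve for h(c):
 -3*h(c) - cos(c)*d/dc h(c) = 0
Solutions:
 h(c) = C1*(sin(c) - 1)^(3/2)/(sin(c) + 1)^(3/2)


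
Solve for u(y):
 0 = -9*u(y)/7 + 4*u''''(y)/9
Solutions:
 u(y) = C1*exp(-3*sqrt(2)*7^(3/4)*y/14) + C2*exp(3*sqrt(2)*7^(3/4)*y/14) + C3*sin(3*sqrt(2)*7^(3/4)*y/14) + C4*cos(3*sqrt(2)*7^(3/4)*y/14)


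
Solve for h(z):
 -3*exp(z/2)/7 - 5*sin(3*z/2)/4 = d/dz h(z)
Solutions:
 h(z) = C1 - 6*exp(z/2)/7 + 5*cos(3*z/2)/6


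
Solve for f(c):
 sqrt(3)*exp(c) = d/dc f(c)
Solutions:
 f(c) = C1 + sqrt(3)*exp(c)


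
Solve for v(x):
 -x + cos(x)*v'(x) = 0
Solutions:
 v(x) = C1 + Integral(x/cos(x), x)


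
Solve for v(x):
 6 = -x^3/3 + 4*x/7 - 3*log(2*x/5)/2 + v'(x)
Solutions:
 v(x) = C1 + x^4/12 - 2*x^2/7 + 3*x*log(x)/2 - 2*x*log(5) + x*log(2) + x*log(10)/2 + 9*x/2


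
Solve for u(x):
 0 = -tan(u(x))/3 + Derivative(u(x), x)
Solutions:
 u(x) = pi - asin(C1*exp(x/3))
 u(x) = asin(C1*exp(x/3))


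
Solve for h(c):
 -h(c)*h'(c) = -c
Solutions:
 h(c) = -sqrt(C1 + c^2)
 h(c) = sqrt(C1 + c^2)


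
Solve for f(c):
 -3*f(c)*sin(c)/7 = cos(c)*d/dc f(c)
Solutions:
 f(c) = C1*cos(c)^(3/7)


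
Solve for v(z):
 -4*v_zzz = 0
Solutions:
 v(z) = C1 + C2*z + C3*z^2


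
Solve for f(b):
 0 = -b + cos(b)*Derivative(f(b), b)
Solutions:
 f(b) = C1 + Integral(b/cos(b), b)


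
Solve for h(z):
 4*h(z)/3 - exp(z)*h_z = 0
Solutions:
 h(z) = C1*exp(-4*exp(-z)/3)


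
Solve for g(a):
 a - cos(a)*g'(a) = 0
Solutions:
 g(a) = C1 + Integral(a/cos(a), a)


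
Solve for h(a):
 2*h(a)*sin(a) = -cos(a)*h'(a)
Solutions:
 h(a) = C1*cos(a)^2


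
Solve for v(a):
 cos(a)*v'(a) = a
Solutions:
 v(a) = C1 + Integral(a/cos(a), a)


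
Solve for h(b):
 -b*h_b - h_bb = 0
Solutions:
 h(b) = C1 + C2*erf(sqrt(2)*b/2)


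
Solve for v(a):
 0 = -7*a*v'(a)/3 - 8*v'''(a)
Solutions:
 v(a) = C1 + Integral(C2*airyai(-3^(2/3)*7^(1/3)*a/6) + C3*airybi(-3^(2/3)*7^(1/3)*a/6), a)


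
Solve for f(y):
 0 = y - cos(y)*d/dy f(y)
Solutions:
 f(y) = C1 + Integral(y/cos(y), y)


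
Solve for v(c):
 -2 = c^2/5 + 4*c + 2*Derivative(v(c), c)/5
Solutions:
 v(c) = C1 - c^3/6 - 5*c^2 - 5*c


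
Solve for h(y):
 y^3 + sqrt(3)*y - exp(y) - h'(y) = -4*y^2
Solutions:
 h(y) = C1 + y^4/4 + 4*y^3/3 + sqrt(3)*y^2/2 - exp(y)


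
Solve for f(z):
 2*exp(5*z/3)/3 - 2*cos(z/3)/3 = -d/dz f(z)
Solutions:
 f(z) = C1 - 2*exp(5*z/3)/5 + 2*sin(z/3)


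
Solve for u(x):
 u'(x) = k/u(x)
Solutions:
 u(x) = -sqrt(C1 + 2*k*x)
 u(x) = sqrt(C1 + 2*k*x)


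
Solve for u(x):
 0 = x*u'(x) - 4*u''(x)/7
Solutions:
 u(x) = C1 + C2*erfi(sqrt(14)*x/4)


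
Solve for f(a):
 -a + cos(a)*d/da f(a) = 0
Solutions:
 f(a) = C1 + Integral(a/cos(a), a)


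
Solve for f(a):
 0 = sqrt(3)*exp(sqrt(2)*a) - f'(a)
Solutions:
 f(a) = C1 + sqrt(6)*exp(sqrt(2)*a)/2


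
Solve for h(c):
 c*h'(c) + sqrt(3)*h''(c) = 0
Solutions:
 h(c) = C1 + C2*erf(sqrt(2)*3^(3/4)*c/6)


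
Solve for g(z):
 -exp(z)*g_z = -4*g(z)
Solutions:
 g(z) = C1*exp(-4*exp(-z))


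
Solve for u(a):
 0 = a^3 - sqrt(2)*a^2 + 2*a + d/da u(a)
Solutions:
 u(a) = C1 - a^4/4 + sqrt(2)*a^3/3 - a^2


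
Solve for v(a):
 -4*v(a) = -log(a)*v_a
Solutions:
 v(a) = C1*exp(4*li(a))


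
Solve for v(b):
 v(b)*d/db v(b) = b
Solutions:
 v(b) = -sqrt(C1 + b^2)
 v(b) = sqrt(C1 + b^2)


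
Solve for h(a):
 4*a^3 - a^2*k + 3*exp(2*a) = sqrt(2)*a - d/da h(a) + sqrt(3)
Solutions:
 h(a) = C1 - a^4 + a^3*k/3 + sqrt(2)*a^2/2 + sqrt(3)*a - 3*exp(2*a)/2


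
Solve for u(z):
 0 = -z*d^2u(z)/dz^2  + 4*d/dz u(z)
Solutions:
 u(z) = C1 + C2*z^5


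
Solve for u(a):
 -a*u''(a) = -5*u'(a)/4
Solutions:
 u(a) = C1 + C2*a^(9/4)


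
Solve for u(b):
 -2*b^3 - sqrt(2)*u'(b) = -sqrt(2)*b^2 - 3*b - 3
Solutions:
 u(b) = C1 - sqrt(2)*b^4/4 + b^3/3 + 3*sqrt(2)*b^2/4 + 3*sqrt(2)*b/2


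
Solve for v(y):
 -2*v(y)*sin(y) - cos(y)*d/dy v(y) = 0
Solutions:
 v(y) = C1*cos(y)^2


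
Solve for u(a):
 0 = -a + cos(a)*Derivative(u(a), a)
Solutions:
 u(a) = C1 + Integral(a/cos(a), a)


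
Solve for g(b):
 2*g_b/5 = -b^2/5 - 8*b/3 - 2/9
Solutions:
 g(b) = C1 - b^3/6 - 10*b^2/3 - 5*b/9


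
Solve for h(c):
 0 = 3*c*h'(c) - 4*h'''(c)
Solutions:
 h(c) = C1 + Integral(C2*airyai(6^(1/3)*c/2) + C3*airybi(6^(1/3)*c/2), c)


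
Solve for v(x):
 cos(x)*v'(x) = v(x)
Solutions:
 v(x) = C1*sqrt(sin(x) + 1)/sqrt(sin(x) - 1)


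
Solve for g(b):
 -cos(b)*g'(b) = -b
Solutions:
 g(b) = C1 + Integral(b/cos(b), b)


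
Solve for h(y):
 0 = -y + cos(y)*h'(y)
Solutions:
 h(y) = C1 + Integral(y/cos(y), y)


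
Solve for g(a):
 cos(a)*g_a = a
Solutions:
 g(a) = C1 + Integral(a/cos(a), a)


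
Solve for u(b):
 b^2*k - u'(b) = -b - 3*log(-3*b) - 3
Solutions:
 u(b) = C1 + b^3*k/3 + b^2/2 + 3*b*log(-b) + 3*b*log(3)


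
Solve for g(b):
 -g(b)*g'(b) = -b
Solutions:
 g(b) = -sqrt(C1 + b^2)
 g(b) = sqrt(C1 + b^2)


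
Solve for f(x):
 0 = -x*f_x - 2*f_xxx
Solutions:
 f(x) = C1 + Integral(C2*airyai(-2^(2/3)*x/2) + C3*airybi(-2^(2/3)*x/2), x)


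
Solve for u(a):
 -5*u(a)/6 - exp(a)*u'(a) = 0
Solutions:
 u(a) = C1*exp(5*exp(-a)/6)


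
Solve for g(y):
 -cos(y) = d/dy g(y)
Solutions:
 g(y) = C1 - sin(y)


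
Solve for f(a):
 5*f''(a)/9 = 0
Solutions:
 f(a) = C1 + C2*a


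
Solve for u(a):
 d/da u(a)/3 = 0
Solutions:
 u(a) = C1


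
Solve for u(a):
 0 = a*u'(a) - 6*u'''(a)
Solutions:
 u(a) = C1 + Integral(C2*airyai(6^(2/3)*a/6) + C3*airybi(6^(2/3)*a/6), a)


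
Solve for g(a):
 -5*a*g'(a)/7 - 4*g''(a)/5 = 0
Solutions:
 g(a) = C1 + C2*erf(5*sqrt(14)*a/28)


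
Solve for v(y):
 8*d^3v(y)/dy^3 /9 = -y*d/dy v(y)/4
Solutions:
 v(y) = C1 + Integral(C2*airyai(-2^(1/3)*3^(2/3)*y/4) + C3*airybi(-2^(1/3)*3^(2/3)*y/4), y)


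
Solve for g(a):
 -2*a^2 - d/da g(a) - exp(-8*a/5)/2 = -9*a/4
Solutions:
 g(a) = C1 - 2*a^3/3 + 9*a^2/8 + 5*exp(-8*a/5)/16


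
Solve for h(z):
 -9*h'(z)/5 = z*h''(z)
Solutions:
 h(z) = C1 + C2/z^(4/5)


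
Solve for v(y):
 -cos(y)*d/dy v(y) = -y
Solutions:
 v(y) = C1 + Integral(y/cos(y), y)


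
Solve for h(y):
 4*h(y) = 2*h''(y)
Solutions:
 h(y) = C1*exp(-sqrt(2)*y) + C2*exp(sqrt(2)*y)


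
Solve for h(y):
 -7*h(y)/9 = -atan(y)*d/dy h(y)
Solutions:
 h(y) = C1*exp(7*Integral(1/atan(y), y)/9)


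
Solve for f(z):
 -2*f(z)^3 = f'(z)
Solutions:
 f(z) = -sqrt(2)*sqrt(-1/(C1 - 2*z))/2
 f(z) = sqrt(2)*sqrt(-1/(C1 - 2*z))/2


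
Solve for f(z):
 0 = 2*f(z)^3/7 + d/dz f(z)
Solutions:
 f(z) = -sqrt(14)*sqrt(-1/(C1 - 2*z))/2
 f(z) = sqrt(14)*sqrt(-1/(C1 - 2*z))/2


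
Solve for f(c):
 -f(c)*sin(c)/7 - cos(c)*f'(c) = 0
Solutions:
 f(c) = C1*cos(c)^(1/7)


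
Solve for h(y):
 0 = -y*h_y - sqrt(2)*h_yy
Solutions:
 h(y) = C1 + C2*erf(2^(1/4)*y/2)


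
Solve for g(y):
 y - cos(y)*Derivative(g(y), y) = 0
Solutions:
 g(y) = C1 + Integral(y/cos(y), y)


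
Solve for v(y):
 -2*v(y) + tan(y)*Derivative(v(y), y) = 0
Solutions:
 v(y) = C1*sin(y)^2


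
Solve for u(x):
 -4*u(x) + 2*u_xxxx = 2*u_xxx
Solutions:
 u(x) = C1*exp(x*(-(17 + 3*sqrt(33))^(1/3) + 2/(17 + 3*sqrt(33))^(1/3) + 4)/6)*sin(sqrt(3)*x*(2/(17 + 3*sqrt(33))^(1/3) + (17 + 3*sqrt(33))^(1/3))/6) + C2*exp(x*(-(17 + 3*sqrt(33))^(1/3) + 2/(17 + 3*sqrt(33))^(1/3) + 4)/6)*cos(sqrt(3)*x*(2/(17 + 3*sqrt(33))^(1/3) + (17 + 3*sqrt(33))^(1/3))/6) + C3*exp(-x) + C4*exp(x*(-2/(17 + 3*sqrt(33))^(1/3) + 2 + (17 + 3*sqrt(33))^(1/3))/3)


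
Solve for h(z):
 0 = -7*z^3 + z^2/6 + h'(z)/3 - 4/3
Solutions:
 h(z) = C1 + 21*z^4/4 - z^3/6 + 4*z


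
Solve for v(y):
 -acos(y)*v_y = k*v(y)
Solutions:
 v(y) = C1*exp(-k*Integral(1/acos(y), y))


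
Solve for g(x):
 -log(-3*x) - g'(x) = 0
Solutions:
 g(x) = C1 - x*log(-x) + x*(1 - log(3))


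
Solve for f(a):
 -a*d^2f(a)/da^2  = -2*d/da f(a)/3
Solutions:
 f(a) = C1 + C2*a^(5/3)


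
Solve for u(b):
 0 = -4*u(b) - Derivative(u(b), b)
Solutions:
 u(b) = C1*exp(-4*b)


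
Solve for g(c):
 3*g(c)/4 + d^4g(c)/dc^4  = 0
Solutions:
 g(c) = (C1*sin(3^(1/4)*c/2) + C2*cos(3^(1/4)*c/2))*exp(-3^(1/4)*c/2) + (C3*sin(3^(1/4)*c/2) + C4*cos(3^(1/4)*c/2))*exp(3^(1/4)*c/2)


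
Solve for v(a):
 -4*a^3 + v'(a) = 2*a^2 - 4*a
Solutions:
 v(a) = C1 + a^4 + 2*a^3/3 - 2*a^2


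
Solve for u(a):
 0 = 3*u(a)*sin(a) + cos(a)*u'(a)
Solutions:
 u(a) = C1*cos(a)^3


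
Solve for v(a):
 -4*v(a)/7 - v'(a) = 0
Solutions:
 v(a) = C1*exp(-4*a/7)


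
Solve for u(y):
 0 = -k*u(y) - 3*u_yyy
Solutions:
 u(y) = C1*exp(3^(2/3)*y*(-k)^(1/3)/3) + C2*exp(y*(-k)^(1/3)*(-3^(2/3) + 3*3^(1/6)*I)/6) + C3*exp(-y*(-k)^(1/3)*(3^(2/3) + 3*3^(1/6)*I)/6)


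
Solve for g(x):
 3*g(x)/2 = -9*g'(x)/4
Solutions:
 g(x) = C1*exp(-2*x/3)


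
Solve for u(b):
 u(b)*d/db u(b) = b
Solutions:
 u(b) = -sqrt(C1 + b^2)
 u(b) = sqrt(C1 + b^2)


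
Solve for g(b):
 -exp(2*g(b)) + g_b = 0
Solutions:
 g(b) = log(-sqrt(-1/(C1 + b))) - log(2)/2
 g(b) = log(-1/(C1 + b))/2 - log(2)/2


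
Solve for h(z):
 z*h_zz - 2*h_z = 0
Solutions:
 h(z) = C1 + C2*z^3


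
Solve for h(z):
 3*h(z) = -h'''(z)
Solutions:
 h(z) = C3*exp(-3^(1/3)*z) + (C1*sin(3^(5/6)*z/2) + C2*cos(3^(5/6)*z/2))*exp(3^(1/3)*z/2)


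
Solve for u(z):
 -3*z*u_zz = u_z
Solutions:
 u(z) = C1 + C2*z^(2/3)


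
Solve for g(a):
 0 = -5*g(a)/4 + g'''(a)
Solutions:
 g(a) = C3*exp(10^(1/3)*a/2) + (C1*sin(10^(1/3)*sqrt(3)*a/4) + C2*cos(10^(1/3)*sqrt(3)*a/4))*exp(-10^(1/3)*a/4)


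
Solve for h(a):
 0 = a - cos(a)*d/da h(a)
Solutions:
 h(a) = C1 + Integral(a/cos(a), a)


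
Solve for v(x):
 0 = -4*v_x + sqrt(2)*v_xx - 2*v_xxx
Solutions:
 v(x) = C1 + (C2*sin(sqrt(30)*x/4) + C3*cos(sqrt(30)*x/4))*exp(sqrt(2)*x/4)


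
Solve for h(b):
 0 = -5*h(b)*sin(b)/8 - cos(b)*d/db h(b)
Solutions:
 h(b) = C1*cos(b)^(5/8)


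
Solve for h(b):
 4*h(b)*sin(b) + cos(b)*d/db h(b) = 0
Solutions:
 h(b) = C1*cos(b)^4


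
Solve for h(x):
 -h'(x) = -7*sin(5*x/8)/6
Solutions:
 h(x) = C1 - 28*cos(5*x/8)/15


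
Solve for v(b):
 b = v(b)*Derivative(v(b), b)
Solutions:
 v(b) = -sqrt(C1 + b^2)
 v(b) = sqrt(C1 + b^2)


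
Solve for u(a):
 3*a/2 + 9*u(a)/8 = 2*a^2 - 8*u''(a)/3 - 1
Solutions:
 u(a) = C1*sin(3*sqrt(3)*a/8) + C2*cos(3*sqrt(3)*a/8) + 16*a^2/9 - 4*a/3 - 2264/243


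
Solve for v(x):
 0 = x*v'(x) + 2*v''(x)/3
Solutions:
 v(x) = C1 + C2*erf(sqrt(3)*x/2)


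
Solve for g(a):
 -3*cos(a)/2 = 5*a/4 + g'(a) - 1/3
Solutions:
 g(a) = C1 - 5*a^2/8 + a/3 - 3*sin(a)/2


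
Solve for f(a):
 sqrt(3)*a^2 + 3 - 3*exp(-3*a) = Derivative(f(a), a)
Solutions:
 f(a) = C1 + sqrt(3)*a^3/3 + 3*a + exp(-3*a)


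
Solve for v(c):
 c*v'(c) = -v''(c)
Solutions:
 v(c) = C1 + C2*erf(sqrt(2)*c/2)


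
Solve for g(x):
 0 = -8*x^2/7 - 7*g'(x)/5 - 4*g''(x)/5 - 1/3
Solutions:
 g(x) = C1 + C2*exp(-7*x/4) - 40*x^3/147 + 160*x^2/343 - 5555*x/7203


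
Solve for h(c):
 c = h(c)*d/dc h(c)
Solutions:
 h(c) = -sqrt(C1 + c^2)
 h(c) = sqrt(C1 + c^2)


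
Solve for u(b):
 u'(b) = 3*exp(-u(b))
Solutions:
 u(b) = log(C1 + 3*b)


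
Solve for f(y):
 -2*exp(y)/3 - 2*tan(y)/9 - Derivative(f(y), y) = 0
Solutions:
 f(y) = C1 - 2*exp(y)/3 + 2*log(cos(y))/9


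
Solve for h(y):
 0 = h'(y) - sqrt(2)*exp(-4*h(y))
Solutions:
 h(y) = log(-I*(C1 + 4*sqrt(2)*y)^(1/4))
 h(y) = log(I*(C1 + 4*sqrt(2)*y)^(1/4))
 h(y) = log(-(C1 + 4*sqrt(2)*y)^(1/4))
 h(y) = log(C1 + 4*sqrt(2)*y)/4


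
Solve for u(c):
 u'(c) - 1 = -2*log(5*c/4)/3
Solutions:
 u(c) = C1 - 2*c*log(c)/3 + c*log(2*10^(1/3)/5) + 5*c/3


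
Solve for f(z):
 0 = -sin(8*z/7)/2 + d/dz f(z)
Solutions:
 f(z) = C1 - 7*cos(8*z/7)/16


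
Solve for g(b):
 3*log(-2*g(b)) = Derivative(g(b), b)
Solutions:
 -Integral(1/(log(-_y) + log(2)), (_y, g(b)))/3 = C1 - b


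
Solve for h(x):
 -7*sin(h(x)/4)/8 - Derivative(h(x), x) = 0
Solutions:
 7*x/8 + 2*log(cos(h(x)/4) - 1) - 2*log(cos(h(x)/4) + 1) = C1


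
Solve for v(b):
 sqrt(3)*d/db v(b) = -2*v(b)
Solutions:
 v(b) = C1*exp(-2*sqrt(3)*b/3)


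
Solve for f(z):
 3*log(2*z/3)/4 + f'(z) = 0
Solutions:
 f(z) = C1 - 3*z*log(z)/4 - 3*z*log(2)/4 + 3*z/4 + 3*z*log(3)/4


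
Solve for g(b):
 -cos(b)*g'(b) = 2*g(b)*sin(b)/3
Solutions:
 g(b) = C1*cos(b)^(2/3)


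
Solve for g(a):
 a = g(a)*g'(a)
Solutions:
 g(a) = -sqrt(C1 + a^2)
 g(a) = sqrt(C1 + a^2)


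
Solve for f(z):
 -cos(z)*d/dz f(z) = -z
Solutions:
 f(z) = C1 + Integral(z/cos(z), z)


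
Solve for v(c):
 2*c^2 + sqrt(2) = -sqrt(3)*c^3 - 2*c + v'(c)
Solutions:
 v(c) = C1 + sqrt(3)*c^4/4 + 2*c^3/3 + c^2 + sqrt(2)*c


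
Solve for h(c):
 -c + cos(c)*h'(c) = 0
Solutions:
 h(c) = C1 + Integral(c/cos(c), c)


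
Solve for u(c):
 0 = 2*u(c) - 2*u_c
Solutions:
 u(c) = C1*exp(c)


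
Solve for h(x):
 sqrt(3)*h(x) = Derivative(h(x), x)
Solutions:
 h(x) = C1*exp(sqrt(3)*x)


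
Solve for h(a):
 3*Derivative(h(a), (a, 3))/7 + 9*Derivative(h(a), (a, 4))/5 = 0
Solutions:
 h(a) = C1 + C2*a + C3*a^2 + C4*exp(-5*a/21)


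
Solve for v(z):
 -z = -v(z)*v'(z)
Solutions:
 v(z) = -sqrt(C1 + z^2)
 v(z) = sqrt(C1 + z^2)


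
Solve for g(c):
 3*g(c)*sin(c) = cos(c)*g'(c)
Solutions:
 g(c) = C1/cos(c)^3


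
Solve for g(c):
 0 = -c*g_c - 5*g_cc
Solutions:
 g(c) = C1 + C2*erf(sqrt(10)*c/10)


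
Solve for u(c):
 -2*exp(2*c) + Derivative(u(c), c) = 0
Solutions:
 u(c) = C1 + exp(2*c)


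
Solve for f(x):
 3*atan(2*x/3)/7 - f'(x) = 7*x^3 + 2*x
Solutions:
 f(x) = C1 - 7*x^4/4 - x^2 + 3*x*atan(2*x/3)/7 - 9*log(4*x^2 + 9)/28


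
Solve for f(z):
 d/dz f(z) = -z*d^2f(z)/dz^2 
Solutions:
 f(z) = C1 + C2*log(z)


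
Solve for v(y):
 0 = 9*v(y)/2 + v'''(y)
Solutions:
 v(y) = C3*exp(-6^(2/3)*y/2) + (C1*sin(3*2^(2/3)*3^(1/6)*y/4) + C2*cos(3*2^(2/3)*3^(1/6)*y/4))*exp(6^(2/3)*y/4)


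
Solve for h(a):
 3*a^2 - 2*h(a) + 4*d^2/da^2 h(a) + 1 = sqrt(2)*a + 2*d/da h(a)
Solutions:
 h(a) = C1*exp(-a/2) + C2*exp(a) + 3*a^2/2 - 3*a - sqrt(2)*a/2 + sqrt(2)/2 + 19/2


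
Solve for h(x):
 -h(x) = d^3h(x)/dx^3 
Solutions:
 h(x) = C3*exp(-x) + (C1*sin(sqrt(3)*x/2) + C2*cos(sqrt(3)*x/2))*exp(x/2)


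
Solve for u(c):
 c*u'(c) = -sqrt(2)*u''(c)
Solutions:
 u(c) = C1 + C2*erf(2^(1/4)*c/2)


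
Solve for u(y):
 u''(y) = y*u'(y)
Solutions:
 u(y) = C1 + C2*erfi(sqrt(2)*y/2)


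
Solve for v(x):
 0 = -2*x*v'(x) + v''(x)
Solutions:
 v(x) = C1 + C2*erfi(x)


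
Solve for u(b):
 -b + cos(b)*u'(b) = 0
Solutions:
 u(b) = C1 + Integral(b/cos(b), b)


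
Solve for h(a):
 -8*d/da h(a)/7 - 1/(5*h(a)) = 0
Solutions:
 h(a) = -sqrt(C1 - 35*a)/10
 h(a) = sqrt(C1 - 35*a)/10


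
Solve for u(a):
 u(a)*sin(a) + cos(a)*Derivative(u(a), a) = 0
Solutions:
 u(a) = C1*cos(a)


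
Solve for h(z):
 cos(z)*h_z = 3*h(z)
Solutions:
 h(z) = C1*(sin(z) + 1)^(3/2)/(sin(z) - 1)^(3/2)


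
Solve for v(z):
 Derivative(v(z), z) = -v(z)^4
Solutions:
 v(z) = (-3^(2/3) - 3*3^(1/6)*I)*(1/(C1 + z))^(1/3)/6
 v(z) = (-3^(2/3) + 3*3^(1/6)*I)*(1/(C1 + z))^(1/3)/6
 v(z) = (1/(C1 + 3*z))^(1/3)


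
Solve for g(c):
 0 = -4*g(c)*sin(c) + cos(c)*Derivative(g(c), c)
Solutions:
 g(c) = C1/cos(c)^4


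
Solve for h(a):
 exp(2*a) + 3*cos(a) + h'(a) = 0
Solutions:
 h(a) = C1 - exp(2*a)/2 - 3*sin(a)


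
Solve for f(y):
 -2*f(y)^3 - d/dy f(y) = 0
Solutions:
 f(y) = -sqrt(2)*sqrt(-1/(C1 - 2*y))/2
 f(y) = sqrt(2)*sqrt(-1/(C1 - 2*y))/2


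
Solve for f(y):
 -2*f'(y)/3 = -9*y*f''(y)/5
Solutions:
 f(y) = C1 + C2*y^(37/27)


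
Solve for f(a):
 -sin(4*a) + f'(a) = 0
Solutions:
 f(a) = C1 - cos(4*a)/4


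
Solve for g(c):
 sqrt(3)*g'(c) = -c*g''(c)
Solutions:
 g(c) = C1 + C2*c^(1 - sqrt(3))


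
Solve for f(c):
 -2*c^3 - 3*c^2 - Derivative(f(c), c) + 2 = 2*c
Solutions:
 f(c) = C1 - c^4/2 - c^3 - c^2 + 2*c


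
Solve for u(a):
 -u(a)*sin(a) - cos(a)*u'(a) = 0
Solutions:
 u(a) = C1*cos(a)


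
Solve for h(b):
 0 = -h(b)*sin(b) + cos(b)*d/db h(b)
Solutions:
 h(b) = C1/cos(b)


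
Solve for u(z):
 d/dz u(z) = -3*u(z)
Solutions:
 u(z) = C1*exp(-3*z)


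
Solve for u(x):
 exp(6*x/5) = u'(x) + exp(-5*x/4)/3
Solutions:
 u(x) = C1 + 5*exp(6*x/5)/6 + 4*exp(-5*x/4)/15


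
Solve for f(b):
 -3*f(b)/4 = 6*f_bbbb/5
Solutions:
 f(b) = (C1*sin(2^(3/4)*5^(1/4)*b/4) + C2*cos(2^(3/4)*5^(1/4)*b/4))*exp(-2^(3/4)*5^(1/4)*b/4) + (C3*sin(2^(3/4)*5^(1/4)*b/4) + C4*cos(2^(3/4)*5^(1/4)*b/4))*exp(2^(3/4)*5^(1/4)*b/4)


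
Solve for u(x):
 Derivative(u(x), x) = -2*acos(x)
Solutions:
 u(x) = C1 - 2*x*acos(x) + 2*sqrt(1 - x^2)


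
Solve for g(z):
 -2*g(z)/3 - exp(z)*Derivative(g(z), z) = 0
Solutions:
 g(z) = C1*exp(2*exp(-z)/3)


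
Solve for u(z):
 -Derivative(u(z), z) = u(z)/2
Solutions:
 u(z) = C1*exp(-z/2)


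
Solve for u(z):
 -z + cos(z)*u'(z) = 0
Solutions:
 u(z) = C1 + Integral(z/cos(z), z)


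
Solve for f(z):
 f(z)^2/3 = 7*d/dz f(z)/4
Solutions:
 f(z) = -21/(C1 + 4*z)


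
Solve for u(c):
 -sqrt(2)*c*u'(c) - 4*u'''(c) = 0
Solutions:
 u(c) = C1 + Integral(C2*airyai(-sqrt(2)*c/2) + C3*airybi(-sqrt(2)*c/2), c)


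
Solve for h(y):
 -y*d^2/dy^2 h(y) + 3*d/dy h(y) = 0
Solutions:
 h(y) = C1 + C2*y^4


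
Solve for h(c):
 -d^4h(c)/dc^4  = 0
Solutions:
 h(c) = C1 + C2*c + C3*c^2 + C4*c^3


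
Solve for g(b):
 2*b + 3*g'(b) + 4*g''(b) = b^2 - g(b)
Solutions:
 g(b) = b^2 - 8*b + (C1*sin(sqrt(7)*b/8) + C2*cos(sqrt(7)*b/8))*exp(-3*b/8) + 16


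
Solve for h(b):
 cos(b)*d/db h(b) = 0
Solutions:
 h(b) = C1


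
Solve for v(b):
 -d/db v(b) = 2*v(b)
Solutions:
 v(b) = C1*exp(-2*b)


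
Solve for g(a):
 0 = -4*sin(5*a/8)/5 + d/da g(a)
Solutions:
 g(a) = C1 - 32*cos(5*a/8)/25


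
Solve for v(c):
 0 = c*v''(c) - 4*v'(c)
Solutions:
 v(c) = C1 + C2*c^5


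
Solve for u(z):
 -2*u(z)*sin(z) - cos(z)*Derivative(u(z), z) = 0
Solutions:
 u(z) = C1*cos(z)^2


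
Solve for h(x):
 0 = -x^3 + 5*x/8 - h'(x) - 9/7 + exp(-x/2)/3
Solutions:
 h(x) = C1 - x^4/4 + 5*x^2/16 - 9*x/7 - 2*exp(-x/2)/3


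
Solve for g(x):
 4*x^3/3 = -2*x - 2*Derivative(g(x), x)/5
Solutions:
 g(x) = C1 - 5*x^4/6 - 5*x^2/2


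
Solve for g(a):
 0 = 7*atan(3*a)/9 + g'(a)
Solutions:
 g(a) = C1 - 7*a*atan(3*a)/9 + 7*log(9*a^2 + 1)/54


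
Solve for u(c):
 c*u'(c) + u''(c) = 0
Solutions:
 u(c) = C1 + C2*erf(sqrt(2)*c/2)


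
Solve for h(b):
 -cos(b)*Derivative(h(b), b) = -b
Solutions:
 h(b) = C1 + Integral(b/cos(b), b)


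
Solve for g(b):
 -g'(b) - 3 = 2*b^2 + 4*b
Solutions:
 g(b) = C1 - 2*b^3/3 - 2*b^2 - 3*b


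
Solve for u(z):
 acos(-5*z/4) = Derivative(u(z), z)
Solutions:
 u(z) = C1 + z*acos(-5*z/4) + sqrt(16 - 25*z^2)/5


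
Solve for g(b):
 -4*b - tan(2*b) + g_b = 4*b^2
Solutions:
 g(b) = C1 + 4*b^3/3 + 2*b^2 - log(cos(2*b))/2


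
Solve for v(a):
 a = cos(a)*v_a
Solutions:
 v(a) = C1 + Integral(a/cos(a), a)


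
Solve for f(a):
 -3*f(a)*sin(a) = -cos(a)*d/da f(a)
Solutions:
 f(a) = C1/cos(a)^3


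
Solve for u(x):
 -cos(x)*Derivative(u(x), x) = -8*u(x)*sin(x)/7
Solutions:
 u(x) = C1/cos(x)^(8/7)


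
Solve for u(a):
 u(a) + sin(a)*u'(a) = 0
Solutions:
 u(a) = C1*sqrt(cos(a) + 1)/sqrt(cos(a) - 1)


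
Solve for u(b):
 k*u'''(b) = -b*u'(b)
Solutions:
 u(b) = C1 + Integral(C2*airyai(b*(-1/k)^(1/3)) + C3*airybi(b*(-1/k)^(1/3)), b)


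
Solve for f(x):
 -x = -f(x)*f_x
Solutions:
 f(x) = -sqrt(C1 + x^2)
 f(x) = sqrt(C1 + x^2)


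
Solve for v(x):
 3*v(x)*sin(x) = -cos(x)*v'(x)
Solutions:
 v(x) = C1*cos(x)^3


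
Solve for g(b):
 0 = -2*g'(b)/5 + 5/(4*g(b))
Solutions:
 g(b) = -sqrt(C1 + 25*b)/2
 g(b) = sqrt(C1 + 25*b)/2


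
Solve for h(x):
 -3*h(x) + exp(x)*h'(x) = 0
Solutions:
 h(x) = C1*exp(-3*exp(-x))


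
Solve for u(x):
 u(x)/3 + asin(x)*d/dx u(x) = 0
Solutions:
 u(x) = C1*exp(-Integral(1/asin(x), x)/3)


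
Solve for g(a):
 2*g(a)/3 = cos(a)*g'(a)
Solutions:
 g(a) = C1*(sin(a) + 1)^(1/3)/(sin(a) - 1)^(1/3)


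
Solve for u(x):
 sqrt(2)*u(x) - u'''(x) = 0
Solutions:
 u(x) = C3*exp(2^(1/6)*x) + (C1*sin(2^(1/6)*sqrt(3)*x/2) + C2*cos(2^(1/6)*sqrt(3)*x/2))*exp(-2^(1/6)*x/2)


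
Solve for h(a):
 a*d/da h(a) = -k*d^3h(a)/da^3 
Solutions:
 h(a) = C1 + Integral(C2*airyai(a*(-1/k)^(1/3)) + C3*airybi(a*(-1/k)^(1/3)), a)


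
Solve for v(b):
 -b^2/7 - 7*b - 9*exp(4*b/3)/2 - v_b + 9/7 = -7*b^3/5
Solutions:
 v(b) = C1 + 7*b^4/20 - b^3/21 - 7*b^2/2 + 9*b/7 - 27*exp(4*b/3)/8


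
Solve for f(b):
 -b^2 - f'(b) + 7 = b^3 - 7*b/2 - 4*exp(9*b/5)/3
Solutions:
 f(b) = C1 - b^4/4 - b^3/3 + 7*b^2/4 + 7*b + 20*exp(9*b/5)/27


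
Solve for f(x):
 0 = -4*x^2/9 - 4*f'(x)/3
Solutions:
 f(x) = C1 - x^3/9


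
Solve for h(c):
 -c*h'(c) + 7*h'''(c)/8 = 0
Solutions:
 h(c) = C1 + Integral(C2*airyai(2*7^(2/3)*c/7) + C3*airybi(2*7^(2/3)*c/7), c)


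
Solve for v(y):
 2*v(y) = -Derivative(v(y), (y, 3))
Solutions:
 v(y) = C3*exp(-2^(1/3)*y) + (C1*sin(2^(1/3)*sqrt(3)*y/2) + C2*cos(2^(1/3)*sqrt(3)*y/2))*exp(2^(1/3)*y/2)


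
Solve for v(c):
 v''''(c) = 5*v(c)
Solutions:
 v(c) = C1*exp(-5^(1/4)*c) + C2*exp(5^(1/4)*c) + C3*sin(5^(1/4)*c) + C4*cos(5^(1/4)*c)


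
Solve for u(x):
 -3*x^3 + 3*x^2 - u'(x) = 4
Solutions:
 u(x) = C1 - 3*x^4/4 + x^3 - 4*x


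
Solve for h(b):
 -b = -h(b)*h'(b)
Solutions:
 h(b) = -sqrt(C1 + b^2)
 h(b) = sqrt(C1 + b^2)


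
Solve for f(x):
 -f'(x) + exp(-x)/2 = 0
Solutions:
 f(x) = C1 - exp(-x)/2


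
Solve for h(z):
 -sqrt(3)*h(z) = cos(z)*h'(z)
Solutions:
 h(z) = C1*(sin(z) - 1)^(sqrt(3)/2)/(sin(z) + 1)^(sqrt(3)/2)


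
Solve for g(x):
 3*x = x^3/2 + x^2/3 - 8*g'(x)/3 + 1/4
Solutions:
 g(x) = C1 + 3*x^4/64 + x^3/24 - 9*x^2/16 + 3*x/32


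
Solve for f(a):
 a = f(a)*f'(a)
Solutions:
 f(a) = -sqrt(C1 + a^2)
 f(a) = sqrt(C1 + a^2)


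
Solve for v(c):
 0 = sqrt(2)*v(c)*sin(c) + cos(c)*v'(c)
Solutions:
 v(c) = C1*cos(c)^(sqrt(2))


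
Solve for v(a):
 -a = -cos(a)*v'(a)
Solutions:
 v(a) = C1 + Integral(a/cos(a), a)


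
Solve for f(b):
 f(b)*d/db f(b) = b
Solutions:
 f(b) = -sqrt(C1 + b^2)
 f(b) = sqrt(C1 + b^2)


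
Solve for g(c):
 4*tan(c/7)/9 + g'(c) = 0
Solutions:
 g(c) = C1 + 28*log(cos(c/7))/9


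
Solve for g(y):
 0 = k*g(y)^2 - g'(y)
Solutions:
 g(y) = -1/(C1 + k*y)


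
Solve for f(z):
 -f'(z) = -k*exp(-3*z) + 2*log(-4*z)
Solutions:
 f(z) = C1 - k*exp(-3*z)/3 - 2*z*log(-z) + 2*z*(1 - 2*log(2))


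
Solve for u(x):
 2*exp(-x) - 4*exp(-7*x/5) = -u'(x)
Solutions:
 u(x) = C1 + 2*exp(-x) - 20*exp(-7*x/5)/7


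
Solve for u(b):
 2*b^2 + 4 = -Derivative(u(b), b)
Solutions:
 u(b) = C1 - 2*b^3/3 - 4*b


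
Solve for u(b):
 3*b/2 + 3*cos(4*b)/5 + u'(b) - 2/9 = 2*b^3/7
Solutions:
 u(b) = C1 + b^4/14 - 3*b^2/4 + 2*b/9 - 3*sin(4*b)/20


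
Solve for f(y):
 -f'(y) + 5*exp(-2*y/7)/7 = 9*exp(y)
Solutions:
 f(y) = C1 - 9*exp(y) - 5*exp(-2*y/7)/2


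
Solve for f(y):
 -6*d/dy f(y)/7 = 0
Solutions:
 f(y) = C1


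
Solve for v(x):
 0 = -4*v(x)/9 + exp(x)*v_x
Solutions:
 v(x) = C1*exp(-4*exp(-x)/9)


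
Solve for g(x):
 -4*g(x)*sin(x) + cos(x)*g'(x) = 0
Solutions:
 g(x) = C1/cos(x)^4


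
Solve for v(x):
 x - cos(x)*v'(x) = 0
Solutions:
 v(x) = C1 + Integral(x/cos(x), x)


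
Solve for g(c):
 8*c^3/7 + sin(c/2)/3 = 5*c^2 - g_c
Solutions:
 g(c) = C1 - 2*c^4/7 + 5*c^3/3 + 2*cos(c/2)/3


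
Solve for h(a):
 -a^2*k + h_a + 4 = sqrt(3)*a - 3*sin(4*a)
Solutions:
 h(a) = C1 + a^3*k/3 + sqrt(3)*a^2/2 - 4*a + 3*cos(4*a)/4


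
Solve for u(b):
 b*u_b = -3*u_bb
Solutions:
 u(b) = C1 + C2*erf(sqrt(6)*b/6)


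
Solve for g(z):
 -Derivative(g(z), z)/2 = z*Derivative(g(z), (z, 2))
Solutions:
 g(z) = C1 + C2*sqrt(z)


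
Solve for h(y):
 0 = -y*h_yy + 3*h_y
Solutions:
 h(y) = C1 + C2*y^4


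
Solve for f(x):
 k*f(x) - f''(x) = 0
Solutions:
 f(x) = C1*exp(-sqrt(k)*x) + C2*exp(sqrt(k)*x)


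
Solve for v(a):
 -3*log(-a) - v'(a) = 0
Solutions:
 v(a) = C1 - 3*a*log(-a) + 3*a


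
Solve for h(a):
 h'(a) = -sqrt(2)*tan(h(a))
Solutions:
 h(a) = pi - asin(C1*exp(-sqrt(2)*a))
 h(a) = asin(C1*exp(-sqrt(2)*a))


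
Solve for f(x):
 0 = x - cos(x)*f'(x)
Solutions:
 f(x) = C1 + Integral(x/cos(x), x)


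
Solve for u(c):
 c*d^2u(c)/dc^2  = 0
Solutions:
 u(c) = C1 + C2*c


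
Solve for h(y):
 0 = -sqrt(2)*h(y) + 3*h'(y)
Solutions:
 h(y) = C1*exp(sqrt(2)*y/3)


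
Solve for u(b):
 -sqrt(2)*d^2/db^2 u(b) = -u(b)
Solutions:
 u(b) = C1*exp(-2^(3/4)*b/2) + C2*exp(2^(3/4)*b/2)


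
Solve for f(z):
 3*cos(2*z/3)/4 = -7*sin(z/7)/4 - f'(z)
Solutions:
 f(z) = C1 - 9*sin(2*z/3)/8 + 49*cos(z/7)/4


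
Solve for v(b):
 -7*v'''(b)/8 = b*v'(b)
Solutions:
 v(b) = C1 + Integral(C2*airyai(-2*7^(2/3)*b/7) + C3*airybi(-2*7^(2/3)*b/7), b)


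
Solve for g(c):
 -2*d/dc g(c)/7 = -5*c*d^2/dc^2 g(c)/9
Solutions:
 g(c) = C1 + C2*c^(53/35)


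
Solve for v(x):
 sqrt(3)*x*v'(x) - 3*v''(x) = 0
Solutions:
 v(x) = C1 + C2*erfi(sqrt(2)*3^(3/4)*x/6)


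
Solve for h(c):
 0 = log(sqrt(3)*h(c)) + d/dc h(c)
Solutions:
 2*Integral(1/(2*log(_y) + log(3)), (_y, h(c))) = C1 - c


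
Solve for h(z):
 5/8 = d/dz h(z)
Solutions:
 h(z) = C1 + 5*z/8


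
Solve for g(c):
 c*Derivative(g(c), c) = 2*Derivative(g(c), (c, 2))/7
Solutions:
 g(c) = C1 + C2*erfi(sqrt(7)*c/2)


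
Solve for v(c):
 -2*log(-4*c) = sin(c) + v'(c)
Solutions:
 v(c) = C1 - 2*c*log(-c) - 4*c*log(2) + 2*c + cos(c)


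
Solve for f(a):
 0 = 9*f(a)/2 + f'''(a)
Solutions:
 f(a) = C3*exp(-6^(2/3)*a/2) + (C1*sin(3*2^(2/3)*3^(1/6)*a/4) + C2*cos(3*2^(2/3)*3^(1/6)*a/4))*exp(6^(2/3)*a/4)


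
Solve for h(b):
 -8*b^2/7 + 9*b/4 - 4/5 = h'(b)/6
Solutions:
 h(b) = C1 - 16*b^3/7 + 27*b^2/4 - 24*b/5


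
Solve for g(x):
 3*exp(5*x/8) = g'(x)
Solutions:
 g(x) = C1 + 24*exp(5*x/8)/5


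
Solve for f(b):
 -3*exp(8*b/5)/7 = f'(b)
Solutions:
 f(b) = C1 - 15*exp(8*b/5)/56


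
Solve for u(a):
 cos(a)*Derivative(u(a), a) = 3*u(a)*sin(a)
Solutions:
 u(a) = C1/cos(a)^3


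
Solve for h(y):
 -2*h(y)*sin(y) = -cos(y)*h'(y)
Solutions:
 h(y) = C1/cos(y)^2


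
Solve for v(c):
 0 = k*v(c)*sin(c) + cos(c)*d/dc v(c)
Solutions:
 v(c) = C1*exp(k*log(cos(c)))


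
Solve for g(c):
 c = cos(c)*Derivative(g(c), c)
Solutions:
 g(c) = C1 + Integral(c/cos(c), c)


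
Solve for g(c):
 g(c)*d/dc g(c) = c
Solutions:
 g(c) = -sqrt(C1 + c^2)
 g(c) = sqrt(C1 + c^2)


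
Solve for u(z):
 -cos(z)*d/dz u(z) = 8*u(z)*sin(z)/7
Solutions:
 u(z) = C1*cos(z)^(8/7)


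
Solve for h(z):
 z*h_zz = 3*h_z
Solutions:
 h(z) = C1 + C2*z^4


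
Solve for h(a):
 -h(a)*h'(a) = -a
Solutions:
 h(a) = -sqrt(C1 + a^2)
 h(a) = sqrt(C1 + a^2)


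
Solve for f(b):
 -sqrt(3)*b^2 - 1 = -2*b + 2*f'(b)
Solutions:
 f(b) = C1 - sqrt(3)*b^3/6 + b^2/2 - b/2


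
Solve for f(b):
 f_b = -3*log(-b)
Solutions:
 f(b) = C1 - 3*b*log(-b) + 3*b


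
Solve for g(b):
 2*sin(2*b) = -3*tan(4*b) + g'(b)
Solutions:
 g(b) = C1 - 3*log(cos(4*b))/4 - cos(2*b)


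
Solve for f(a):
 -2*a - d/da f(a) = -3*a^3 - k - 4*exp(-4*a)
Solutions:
 f(a) = C1 + 3*a^4/4 - a^2 + a*k - exp(-4*a)


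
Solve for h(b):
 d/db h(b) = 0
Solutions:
 h(b) = C1


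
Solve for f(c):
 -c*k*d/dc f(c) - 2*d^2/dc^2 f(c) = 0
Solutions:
 f(c) = Piecewise((-sqrt(pi)*C1*erf(c*sqrt(k)/2)/sqrt(k) - C2, (k > 0) | (k < 0)), (-C1*c - C2, True))


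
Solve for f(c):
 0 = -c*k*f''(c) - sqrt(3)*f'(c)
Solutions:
 f(c) = C1 + c^(((re(k) - sqrt(3))*re(k) + im(k)^2)/(re(k)^2 + im(k)^2))*(C2*sin(sqrt(3)*log(c)*Abs(im(k))/(re(k)^2 + im(k)^2)) + C3*cos(sqrt(3)*log(c)*im(k)/(re(k)^2 + im(k)^2)))


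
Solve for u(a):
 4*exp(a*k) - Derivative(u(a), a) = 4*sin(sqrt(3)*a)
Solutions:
 u(a) = C1 + 4*sqrt(3)*cos(sqrt(3)*a)/3 + 4*exp(a*k)/k


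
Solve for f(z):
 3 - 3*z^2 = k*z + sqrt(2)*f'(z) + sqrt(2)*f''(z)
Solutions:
 f(z) = C1 + C2*exp(-z) - sqrt(2)*k*z^2/4 + sqrt(2)*k*z/2 - sqrt(2)*z^3/2 + 3*sqrt(2)*z^2/2 - 3*sqrt(2)*z/2


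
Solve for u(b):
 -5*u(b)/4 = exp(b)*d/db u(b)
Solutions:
 u(b) = C1*exp(5*exp(-b)/4)


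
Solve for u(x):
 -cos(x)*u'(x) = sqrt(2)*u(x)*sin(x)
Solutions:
 u(x) = C1*cos(x)^(sqrt(2))


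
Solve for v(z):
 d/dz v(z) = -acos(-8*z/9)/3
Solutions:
 v(z) = C1 - z*acos(-8*z/9)/3 - sqrt(81 - 64*z^2)/24


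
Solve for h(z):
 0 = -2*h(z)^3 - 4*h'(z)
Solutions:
 h(z) = -sqrt(-1/(C1 - z))
 h(z) = sqrt(-1/(C1 - z))


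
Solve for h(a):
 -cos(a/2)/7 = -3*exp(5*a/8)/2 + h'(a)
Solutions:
 h(a) = C1 + 12*exp(5*a/8)/5 - 2*sin(a/2)/7


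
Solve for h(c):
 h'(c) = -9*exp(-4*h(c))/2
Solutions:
 h(c) = log(-I*(C1 - 18*c)^(1/4))
 h(c) = log(I*(C1 - 18*c)^(1/4))
 h(c) = log(-(C1 - 18*c)^(1/4))
 h(c) = log(C1 - 18*c)/4


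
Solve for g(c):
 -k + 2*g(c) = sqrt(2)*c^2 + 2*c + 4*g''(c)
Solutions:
 g(c) = C1*exp(-sqrt(2)*c/2) + C2*exp(sqrt(2)*c/2) + sqrt(2)*c^2/2 + c + k/2 + 2*sqrt(2)


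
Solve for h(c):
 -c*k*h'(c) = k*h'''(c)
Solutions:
 h(c) = C1 + Integral(C2*airyai(-c) + C3*airybi(-c), c)


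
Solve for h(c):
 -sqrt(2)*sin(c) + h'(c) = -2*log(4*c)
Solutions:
 h(c) = C1 - 2*c*log(c) - 4*c*log(2) + 2*c - sqrt(2)*cos(c)


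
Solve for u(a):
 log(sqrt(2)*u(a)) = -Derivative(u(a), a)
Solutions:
 2*Integral(1/(2*log(_y) + log(2)), (_y, u(a))) = C1 - a


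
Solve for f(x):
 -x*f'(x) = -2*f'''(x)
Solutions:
 f(x) = C1 + Integral(C2*airyai(2^(2/3)*x/2) + C3*airybi(2^(2/3)*x/2), x)


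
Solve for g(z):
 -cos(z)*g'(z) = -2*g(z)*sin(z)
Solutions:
 g(z) = C1/cos(z)^2


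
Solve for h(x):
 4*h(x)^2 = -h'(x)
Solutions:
 h(x) = 1/(C1 + 4*x)


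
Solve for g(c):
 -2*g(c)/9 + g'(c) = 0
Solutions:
 g(c) = C1*exp(2*c/9)


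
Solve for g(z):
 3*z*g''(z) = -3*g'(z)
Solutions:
 g(z) = C1 + C2*log(z)


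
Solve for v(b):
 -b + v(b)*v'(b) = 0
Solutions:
 v(b) = -sqrt(C1 + b^2)
 v(b) = sqrt(C1 + b^2)


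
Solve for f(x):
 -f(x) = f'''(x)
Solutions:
 f(x) = C3*exp(-x) + (C1*sin(sqrt(3)*x/2) + C2*cos(sqrt(3)*x/2))*exp(x/2)


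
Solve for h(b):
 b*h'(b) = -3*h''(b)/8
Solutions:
 h(b) = C1 + C2*erf(2*sqrt(3)*b/3)


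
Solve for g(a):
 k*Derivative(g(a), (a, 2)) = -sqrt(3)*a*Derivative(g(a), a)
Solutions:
 g(a) = C1 + C2*sqrt(k)*erf(sqrt(2)*3^(1/4)*a*sqrt(1/k)/2)


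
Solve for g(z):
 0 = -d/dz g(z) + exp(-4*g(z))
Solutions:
 g(z) = log(-I*(C1 + 4*z)^(1/4))
 g(z) = log(I*(C1 + 4*z)^(1/4))
 g(z) = log(-(C1 + 4*z)^(1/4))
 g(z) = log(C1 + 4*z)/4


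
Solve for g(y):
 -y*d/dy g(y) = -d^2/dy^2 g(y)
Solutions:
 g(y) = C1 + C2*erfi(sqrt(2)*y/2)


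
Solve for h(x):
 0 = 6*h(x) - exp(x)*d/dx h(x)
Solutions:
 h(x) = C1*exp(-6*exp(-x))


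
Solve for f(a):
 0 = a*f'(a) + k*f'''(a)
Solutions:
 f(a) = C1 + Integral(C2*airyai(a*(-1/k)^(1/3)) + C3*airybi(a*(-1/k)^(1/3)), a)


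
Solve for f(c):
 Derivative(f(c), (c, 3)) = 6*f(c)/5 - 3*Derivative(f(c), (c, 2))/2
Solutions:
 f(c) = C1*exp(-c*(5*5^(1/3)/(4*sqrt(21) + 19)^(1/3) + 5^(2/3)*(4*sqrt(21) + 19)^(1/3) + 10)/20)*sin(sqrt(3)*5^(1/3)*c*(-5^(1/3)*(4*sqrt(21) + 19)^(1/3) + 5/(4*sqrt(21) + 19)^(1/3))/20) + C2*exp(-c*(5*5^(1/3)/(4*sqrt(21) + 19)^(1/3) + 5^(2/3)*(4*sqrt(21) + 19)^(1/3) + 10)/20)*cos(sqrt(3)*5^(1/3)*c*(-5^(1/3)*(4*sqrt(21) + 19)^(1/3) + 5/(4*sqrt(21) + 19)^(1/3))/20) + C3*exp(c*(-5 + 5*5^(1/3)/(4*sqrt(21) + 19)^(1/3) + 5^(2/3)*(4*sqrt(21) + 19)^(1/3))/10)


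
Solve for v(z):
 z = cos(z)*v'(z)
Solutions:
 v(z) = C1 + Integral(z/cos(z), z)


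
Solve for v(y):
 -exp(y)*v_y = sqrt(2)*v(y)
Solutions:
 v(y) = C1*exp(sqrt(2)*exp(-y))


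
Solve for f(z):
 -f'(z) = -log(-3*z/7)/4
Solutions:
 f(z) = C1 + z*log(-z)/4 + z*(-log(7) - 1 + log(3))/4


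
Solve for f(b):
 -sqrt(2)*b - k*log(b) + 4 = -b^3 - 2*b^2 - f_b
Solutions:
 f(b) = C1 - b^4/4 - 2*b^3/3 + sqrt(2)*b^2/2 + b*k*log(b) - b*k - 4*b


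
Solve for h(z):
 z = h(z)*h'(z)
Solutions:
 h(z) = -sqrt(C1 + z^2)
 h(z) = sqrt(C1 + z^2)


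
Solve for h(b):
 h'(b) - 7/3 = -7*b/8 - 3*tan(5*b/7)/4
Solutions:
 h(b) = C1 - 7*b^2/16 + 7*b/3 + 21*log(cos(5*b/7))/20


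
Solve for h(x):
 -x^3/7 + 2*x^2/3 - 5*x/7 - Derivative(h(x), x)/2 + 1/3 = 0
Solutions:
 h(x) = C1 - x^4/14 + 4*x^3/9 - 5*x^2/7 + 2*x/3


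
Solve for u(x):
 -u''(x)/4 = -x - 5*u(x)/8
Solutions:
 u(x) = C1*exp(-sqrt(10)*x/2) + C2*exp(sqrt(10)*x/2) - 8*x/5


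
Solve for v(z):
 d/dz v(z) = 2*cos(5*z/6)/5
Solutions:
 v(z) = C1 + 12*sin(5*z/6)/25


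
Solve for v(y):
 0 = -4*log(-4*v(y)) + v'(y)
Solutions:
 -Integral(1/(log(-_y) + 2*log(2)), (_y, v(y)))/4 = C1 - y


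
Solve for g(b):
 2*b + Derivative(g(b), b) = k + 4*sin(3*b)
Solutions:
 g(b) = C1 - b^2 + b*k - 4*cos(3*b)/3


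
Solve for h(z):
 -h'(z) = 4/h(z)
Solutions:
 h(z) = -sqrt(C1 - 8*z)
 h(z) = sqrt(C1 - 8*z)


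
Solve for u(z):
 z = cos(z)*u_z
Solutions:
 u(z) = C1 + Integral(z/cos(z), z)


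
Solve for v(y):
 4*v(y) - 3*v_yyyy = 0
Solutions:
 v(y) = C1*exp(-sqrt(2)*3^(3/4)*y/3) + C2*exp(sqrt(2)*3^(3/4)*y/3) + C3*sin(sqrt(2)*3^(3/4)*y/3) + C4*cos(sqrt(2)*3^(3/4)*y/3)


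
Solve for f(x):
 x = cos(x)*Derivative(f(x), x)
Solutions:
 f(x) = C1 + Integral(x/cos(x), x)


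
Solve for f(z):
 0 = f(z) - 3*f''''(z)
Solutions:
 f(z) = C1*exp(-3^(3/4)*z/3) + C2*exp(3^(3/4)*z/3) + C3*sin(3^(3/4)*z/3) + C4*cos(3^(3/4)*z/3)


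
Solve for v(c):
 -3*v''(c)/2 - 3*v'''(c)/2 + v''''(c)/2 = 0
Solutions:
 v(c) = C1 + C2*c + C3*exp(c*(3 - sqrt(21))/2) + C4*exp(c*(3 + sqrt(21))/2)


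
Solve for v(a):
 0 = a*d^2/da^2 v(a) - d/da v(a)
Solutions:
 v(a) = C1 + C2*a^2


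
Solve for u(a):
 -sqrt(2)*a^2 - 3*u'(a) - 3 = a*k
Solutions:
 u(a) = C1 - sqrt(2)*a^3/9 - a^2*k/6 - a


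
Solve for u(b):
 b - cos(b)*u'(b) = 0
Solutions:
 u(b) = C1 + Integral(b/cos(b), b)


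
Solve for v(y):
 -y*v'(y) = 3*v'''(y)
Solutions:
 v(y) = C1 + Integral(C2*airyai(-3^(2/3)*y/3) + C3*airybi(-3^(2/3)*y/3), y)
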